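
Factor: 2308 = 2^2*577^1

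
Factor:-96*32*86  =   - 2^11*3^1*43^1 = - 264192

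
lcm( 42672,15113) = 725424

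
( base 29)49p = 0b111001000010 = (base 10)3650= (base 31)3on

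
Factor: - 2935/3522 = - 2^( - 1)*  3^( -1)*5^1=- 5/6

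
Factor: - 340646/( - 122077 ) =466/167= 2^1 * 167^(-1)*233^1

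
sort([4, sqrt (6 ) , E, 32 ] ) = [sqrt(6 ),  E, 4, 32 ] 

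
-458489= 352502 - 810991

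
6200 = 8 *775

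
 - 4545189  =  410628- 4955817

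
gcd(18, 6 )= 6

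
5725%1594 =943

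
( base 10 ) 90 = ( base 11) 82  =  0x5a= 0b1011010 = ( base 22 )42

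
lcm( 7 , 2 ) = 14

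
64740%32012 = 716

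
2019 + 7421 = 9440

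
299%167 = 132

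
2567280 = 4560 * 563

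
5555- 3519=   2036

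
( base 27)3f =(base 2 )1100000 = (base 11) 88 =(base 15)66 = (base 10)96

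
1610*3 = 4830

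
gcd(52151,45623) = 1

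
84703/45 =84703/45=1882.29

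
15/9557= 15/9557  =  0.00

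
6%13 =6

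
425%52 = 9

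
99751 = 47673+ 52078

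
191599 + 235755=427354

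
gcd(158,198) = 2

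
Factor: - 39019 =-39019^1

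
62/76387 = 62/76387 = 0.00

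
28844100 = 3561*8100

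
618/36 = 103/6 = 17.17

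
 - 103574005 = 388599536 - 492173541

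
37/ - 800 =-1 + 763/800 =- 0.05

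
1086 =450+636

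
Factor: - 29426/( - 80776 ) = 14713/40388 = 2^ (- 2) *23^( - 1 )*439^ ( - 1 )*14713^1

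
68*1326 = 90168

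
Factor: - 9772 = -2^2*7^1 *349^1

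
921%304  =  9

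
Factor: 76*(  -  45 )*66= - 2^3*3^3*5^1*11^1*19^1 = -225720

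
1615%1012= 603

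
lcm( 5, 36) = 180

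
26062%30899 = 26062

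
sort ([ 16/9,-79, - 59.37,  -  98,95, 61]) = [-98, - 79, - 59.37, 16/9, 61, 95 ]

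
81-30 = 51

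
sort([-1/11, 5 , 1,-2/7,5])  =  [ - 2/7 ,-1/11, 1,5, 5] 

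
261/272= 261/272 = 0.96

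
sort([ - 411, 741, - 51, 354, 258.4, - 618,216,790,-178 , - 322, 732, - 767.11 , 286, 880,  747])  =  [ - 767.11, - 618, - 411, - 322, - 178,-51, 216, 258.4 , 286, 354, 732,  741, 747, 790,880]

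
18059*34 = 614006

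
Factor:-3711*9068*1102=-37083785496 = - 2^3*3^1 * 19^1*29^1 * 1237^1 *2267^1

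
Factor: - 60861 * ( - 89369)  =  3^1 * 7^1*17^1 * 751^1*20287^1 = 5439086709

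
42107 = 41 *1027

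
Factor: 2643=3^1*881^1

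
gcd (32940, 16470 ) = 16470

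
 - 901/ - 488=1 + 413/488 =1.85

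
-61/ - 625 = 61/625= 0.10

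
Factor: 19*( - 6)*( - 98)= 2^2*3^1*7^2*19^1=11172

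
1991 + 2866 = 4857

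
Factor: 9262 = 2^1*11^1*421^1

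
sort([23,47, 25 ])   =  [23 , 25,47 ] 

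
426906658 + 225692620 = 652599278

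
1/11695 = 1/11695 = 0.00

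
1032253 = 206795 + 825458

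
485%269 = 216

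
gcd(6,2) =2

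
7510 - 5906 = 1604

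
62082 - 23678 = 38404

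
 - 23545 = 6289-29834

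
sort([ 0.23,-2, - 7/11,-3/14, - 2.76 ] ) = [ - 2.76, - 2, - 7/11, -3/14, 0.23]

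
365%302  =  63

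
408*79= 32232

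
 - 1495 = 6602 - 8097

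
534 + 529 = 1063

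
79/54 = 79/54 = 1.46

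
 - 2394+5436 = 3042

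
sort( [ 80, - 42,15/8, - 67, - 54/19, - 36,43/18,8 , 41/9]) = [-67, - 42, - 36,  -  54/19,  15/8,43/18,41/9, 8,80] 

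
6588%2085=333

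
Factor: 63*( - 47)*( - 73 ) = 3^2*7^1*47^1*73^1 = 216153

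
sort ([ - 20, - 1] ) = [- 20, - 1 ]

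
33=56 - 23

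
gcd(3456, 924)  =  12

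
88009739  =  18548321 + 69461418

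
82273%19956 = 2449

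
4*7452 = 29808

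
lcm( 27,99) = 297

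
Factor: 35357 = 7^1*5051^1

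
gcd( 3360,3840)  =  480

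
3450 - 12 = 3438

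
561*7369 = 4134009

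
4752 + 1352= 6104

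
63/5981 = 63/5981 = 0.01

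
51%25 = 1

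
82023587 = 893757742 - 811734155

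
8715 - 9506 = - 791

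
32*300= 9600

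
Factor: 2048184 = 2^3 * 3^2*28447^1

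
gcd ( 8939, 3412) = 1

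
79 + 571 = 650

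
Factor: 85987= 11^1*7817^1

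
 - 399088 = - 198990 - 200098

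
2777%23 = 17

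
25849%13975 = 11874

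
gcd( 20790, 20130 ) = 330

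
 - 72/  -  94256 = 9/11782  =  0.00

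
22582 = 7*3226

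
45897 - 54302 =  - 8405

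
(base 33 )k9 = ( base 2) 1010011101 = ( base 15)2E9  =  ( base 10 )669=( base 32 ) kt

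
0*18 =0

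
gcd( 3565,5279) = 1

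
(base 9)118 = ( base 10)98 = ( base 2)1100010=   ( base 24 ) 42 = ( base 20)4i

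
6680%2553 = 1574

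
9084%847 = 614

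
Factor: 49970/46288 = 2^( - 3 )*5^1*11^ (- 1) * 19^1 = 95/88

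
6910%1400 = 1310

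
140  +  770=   910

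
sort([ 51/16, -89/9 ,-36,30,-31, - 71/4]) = [ - 36, - 31,  -  71/4 , - 89/9, 51/16,  30] 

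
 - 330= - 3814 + 3484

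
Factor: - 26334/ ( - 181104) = 2^( - 3)*3^1*7^(-2) *19^1 = 57/392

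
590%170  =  80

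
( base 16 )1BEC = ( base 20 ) HH8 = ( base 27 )9lk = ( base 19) 10f4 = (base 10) 7148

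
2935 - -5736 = 8671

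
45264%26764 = 18500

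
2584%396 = 208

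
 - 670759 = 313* ( - 2143)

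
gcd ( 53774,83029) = 1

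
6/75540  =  1/12590 = 0.00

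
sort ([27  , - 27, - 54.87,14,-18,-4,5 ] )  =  [ - 54.87, - 27, - 18, - 4, 5, 14,27] 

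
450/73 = 450/73 = 6.16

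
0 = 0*68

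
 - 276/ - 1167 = 92/389 =0.24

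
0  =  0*6880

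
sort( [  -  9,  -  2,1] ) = [-9,-2, 1]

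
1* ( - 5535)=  -5535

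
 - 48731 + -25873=-74604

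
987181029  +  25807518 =1012988547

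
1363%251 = 108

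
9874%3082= 628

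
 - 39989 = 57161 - 97150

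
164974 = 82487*2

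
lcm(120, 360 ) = 360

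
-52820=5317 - 58137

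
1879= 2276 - 397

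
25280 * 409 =10339520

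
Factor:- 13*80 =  - 2^4*5^1*13^1 = - 1040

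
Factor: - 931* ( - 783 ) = 3^3*7^2*19^1*29^1 = 728973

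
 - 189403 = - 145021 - 44382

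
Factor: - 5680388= - 2^2*7^1*37^1*5483^1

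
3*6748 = 20244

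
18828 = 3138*6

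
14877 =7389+7488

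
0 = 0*88268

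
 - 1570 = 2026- 3596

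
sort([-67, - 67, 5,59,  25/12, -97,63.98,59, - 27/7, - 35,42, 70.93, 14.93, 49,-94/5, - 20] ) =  [ -97, - 67  ,-67, - 35,-20, - 94/5, - 27/7, 25/12, 5,  14.93, 42, 49 , 59,59,63.98, 70.93] 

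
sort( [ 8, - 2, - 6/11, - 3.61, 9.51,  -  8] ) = [-8, - 3.61, - 2,-6/11, 8,9.51]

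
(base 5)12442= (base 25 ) 1em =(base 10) 997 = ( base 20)29H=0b1111100101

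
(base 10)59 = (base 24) 2b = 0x3B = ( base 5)214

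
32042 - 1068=30974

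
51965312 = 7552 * 6881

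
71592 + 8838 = 80430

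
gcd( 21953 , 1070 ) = 1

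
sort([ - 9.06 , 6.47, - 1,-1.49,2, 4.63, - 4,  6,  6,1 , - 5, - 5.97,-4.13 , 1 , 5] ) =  [-9.06,  -  5.97, - 5, - 4.13 , - 4 , - 1.49, - 1 , 1,1,2,4.63 , 5 , 6,6, 6.47]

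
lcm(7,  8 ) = 56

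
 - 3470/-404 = 8 + 119/202 = 8.59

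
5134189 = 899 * 5711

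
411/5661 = 137/1887 = 0.07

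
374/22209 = 34/2019 = 0.02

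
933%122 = 79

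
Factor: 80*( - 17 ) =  - 2^4*5^1*17^1 =-  1360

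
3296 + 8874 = 12170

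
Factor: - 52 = -2^2*13^1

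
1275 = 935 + 340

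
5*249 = 1245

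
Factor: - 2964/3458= - 2^1*3^1*7^( - 1) = - 6/7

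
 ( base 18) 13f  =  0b110001001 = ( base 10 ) 393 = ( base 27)EF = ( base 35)b8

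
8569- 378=8191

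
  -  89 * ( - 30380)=2703820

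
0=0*28244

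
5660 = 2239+3421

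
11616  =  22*528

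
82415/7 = 11773+4/7= 11773.57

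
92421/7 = 13203 =13203.00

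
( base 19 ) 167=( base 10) 482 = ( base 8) 742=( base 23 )KM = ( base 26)IE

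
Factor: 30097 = 30097^1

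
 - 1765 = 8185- 9950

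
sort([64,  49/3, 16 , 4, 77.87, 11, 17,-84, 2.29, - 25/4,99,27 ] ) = [ - 84, - 25/4,2.29, 4,  11, 16,49/3, 17, 27,64,77.87,99 ] 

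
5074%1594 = 292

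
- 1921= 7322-9243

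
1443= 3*481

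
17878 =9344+8534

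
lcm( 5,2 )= 10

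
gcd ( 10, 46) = 2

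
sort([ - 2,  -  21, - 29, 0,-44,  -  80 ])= [ - 80, -44, - 29 , - 21,-2,0]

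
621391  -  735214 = - 113823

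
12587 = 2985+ 9602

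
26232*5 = 131160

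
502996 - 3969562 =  - 3466566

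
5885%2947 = 2938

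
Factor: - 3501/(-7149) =3^1* 389^1*2383^( - 1 ) = 1167/2383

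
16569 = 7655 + 8914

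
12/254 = 6/127 = 0.05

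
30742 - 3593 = 27149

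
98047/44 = 98047/44 = 2228.34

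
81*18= 1458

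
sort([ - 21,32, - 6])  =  [ - 21,-6, 32]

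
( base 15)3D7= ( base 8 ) 1555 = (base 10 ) 877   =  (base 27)15D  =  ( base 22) 1hj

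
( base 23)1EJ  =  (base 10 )870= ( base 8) 1546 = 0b1101100110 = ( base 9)1166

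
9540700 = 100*95407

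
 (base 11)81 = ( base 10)89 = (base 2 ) 1011001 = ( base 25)3E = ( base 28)35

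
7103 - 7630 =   -  527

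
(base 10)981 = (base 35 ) s1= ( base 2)1111010101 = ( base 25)1E6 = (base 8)1725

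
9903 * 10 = 99030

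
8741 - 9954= - 1213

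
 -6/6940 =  - 3/3470=- 0.00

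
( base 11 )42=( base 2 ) 101110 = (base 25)1l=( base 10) 46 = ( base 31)1F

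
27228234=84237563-57009329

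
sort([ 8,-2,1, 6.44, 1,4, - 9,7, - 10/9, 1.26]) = [ - 9, - 2 , - 10/9,1,1,1.26,4,6.44, 7, 8 ]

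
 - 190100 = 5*( - 38020)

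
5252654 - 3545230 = 1707424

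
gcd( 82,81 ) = 1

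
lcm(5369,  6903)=48321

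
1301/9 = 1301/9   =  144.56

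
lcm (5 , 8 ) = 40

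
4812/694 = 2406/347 = 6.93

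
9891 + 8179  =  18070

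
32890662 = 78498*419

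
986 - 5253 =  - 4267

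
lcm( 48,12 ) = 48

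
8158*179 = 1460282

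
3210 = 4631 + -1421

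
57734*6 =346404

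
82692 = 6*13782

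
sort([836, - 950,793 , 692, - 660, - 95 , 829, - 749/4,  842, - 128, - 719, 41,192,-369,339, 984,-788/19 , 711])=[-950,- 719, - 660, - 369, - 749/4,  -  128, - 95, - 788/19, 41, 192 , 339, 692, 711, 793 , 829, 836, 842, 984]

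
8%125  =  8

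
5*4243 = 21215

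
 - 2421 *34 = -82314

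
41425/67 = 41425/67=618.28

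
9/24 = 3/8 = 0.38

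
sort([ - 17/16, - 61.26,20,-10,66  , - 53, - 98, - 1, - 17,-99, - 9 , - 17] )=[ - 99,-98, - 61.26, - 53, - 17,- 17, - 10, - 9,-17/16, - 1,20,  66 ]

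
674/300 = 337/150 = 2.25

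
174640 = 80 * 2183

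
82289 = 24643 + 57646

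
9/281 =9/281= 0.03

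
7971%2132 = 1575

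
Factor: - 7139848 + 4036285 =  - 3^1*727^1*1423^1 = -  3103563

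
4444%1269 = 637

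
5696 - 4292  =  1404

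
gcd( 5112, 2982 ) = 426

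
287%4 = 3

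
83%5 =3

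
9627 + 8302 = 17929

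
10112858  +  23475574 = 33588432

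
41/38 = 1 + 3/38 = 1.08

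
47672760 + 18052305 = 65725065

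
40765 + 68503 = 109268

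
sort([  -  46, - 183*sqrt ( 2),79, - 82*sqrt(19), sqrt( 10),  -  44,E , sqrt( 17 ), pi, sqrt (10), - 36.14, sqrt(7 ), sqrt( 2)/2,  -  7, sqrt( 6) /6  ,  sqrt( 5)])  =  [- 82*sqrt( 19),-183*sqrt( 2),  -  46, - 44, - 36.14, -7, sqrt( 6)/6, sqrt( 2)/2,sqrt(5), sqrt( 7),E , pi, sqrt( 10), sqrt ( 10), sqrt( 17),79]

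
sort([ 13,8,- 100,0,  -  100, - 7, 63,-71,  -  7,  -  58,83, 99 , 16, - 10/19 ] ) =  [ - 100, - 100, -71,-58, - 7, - 7, - 10/19,0,8, 13,16,63, 83, 99] 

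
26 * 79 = 2054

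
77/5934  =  77/5934 = 0.01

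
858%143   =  0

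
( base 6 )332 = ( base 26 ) 4o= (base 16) 80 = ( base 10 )128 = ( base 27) 4K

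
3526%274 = 238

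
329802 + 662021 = 991823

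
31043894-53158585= - 22114691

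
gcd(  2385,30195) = 45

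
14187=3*4729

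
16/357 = 16/357 = 0.04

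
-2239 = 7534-9773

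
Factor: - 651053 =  - 13^1 *61^1*821^1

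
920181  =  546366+373815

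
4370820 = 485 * 9012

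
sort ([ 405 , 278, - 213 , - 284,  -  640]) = [ - 640,  -  284, - 213,278, 405] 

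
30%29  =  1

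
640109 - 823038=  - 182929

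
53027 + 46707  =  99734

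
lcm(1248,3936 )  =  51168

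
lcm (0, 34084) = 0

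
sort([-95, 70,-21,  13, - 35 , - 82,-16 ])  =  [ - 95 , -82, - 35 , - 21,-16,13, 70 ]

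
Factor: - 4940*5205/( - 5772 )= 164825/37 = 5^2*19^1* 37^( - 1)*347^1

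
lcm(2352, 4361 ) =209328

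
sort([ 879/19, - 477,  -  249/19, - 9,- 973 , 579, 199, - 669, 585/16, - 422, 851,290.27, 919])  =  [ - 973, - 669,  -  477, - 422, - 249/19, - 9,585/16, 879/19,199,290.27, 579,  851,919 ]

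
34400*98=3371200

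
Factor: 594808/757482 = 596/759=2^2*3^( - 1)*11^ (-1)*23^ ( - 1 )*149^1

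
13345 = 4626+8719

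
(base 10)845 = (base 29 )104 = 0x34d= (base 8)1515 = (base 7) 2315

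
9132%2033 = 1000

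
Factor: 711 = 3^2*79^1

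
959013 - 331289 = 627724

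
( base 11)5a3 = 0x2ce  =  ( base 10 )718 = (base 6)3154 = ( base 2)1011001110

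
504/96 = 5+ 1/4 = 5.25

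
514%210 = 94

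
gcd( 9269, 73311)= 1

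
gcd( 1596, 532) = 532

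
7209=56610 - 49401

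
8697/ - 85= - 8697/85= - 102.32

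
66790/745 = 13358/149= 89.65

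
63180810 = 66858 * 945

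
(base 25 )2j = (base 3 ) 2120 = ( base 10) 69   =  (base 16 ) 45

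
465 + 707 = 1172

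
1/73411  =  1/73411 = 0.00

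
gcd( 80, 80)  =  80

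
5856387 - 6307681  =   - 451294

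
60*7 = 420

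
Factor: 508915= 5^1*11^1*19^1*487^1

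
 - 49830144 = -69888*713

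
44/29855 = 44/29855= 0.00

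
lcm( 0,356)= 0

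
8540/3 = 8540/3 = 2846.67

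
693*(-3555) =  - 2463615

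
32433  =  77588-45155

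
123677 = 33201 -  - 90476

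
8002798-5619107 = 2383691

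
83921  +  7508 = 91429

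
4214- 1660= 2554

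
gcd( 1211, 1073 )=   1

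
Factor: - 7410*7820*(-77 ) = 2^3 * 3^1*5^2 * 7^1*11^1*13^1 * 17^1*19^1*23^1 =4461857400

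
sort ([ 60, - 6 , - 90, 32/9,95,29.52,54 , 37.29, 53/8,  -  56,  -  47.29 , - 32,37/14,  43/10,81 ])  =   [  -  90,  -  56,- 47.29,  -  32, - 6 , 37/14, 32/9, 43/10,53/8,29.52, 37.29 , 54,60,81,95 ]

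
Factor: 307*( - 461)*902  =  -2^1*11^1*41^1*307^1*461^1 = - 127657354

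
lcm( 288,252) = 2016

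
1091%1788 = 1091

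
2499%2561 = 2499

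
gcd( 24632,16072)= 8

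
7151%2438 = 2275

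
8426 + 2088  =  10514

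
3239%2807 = 432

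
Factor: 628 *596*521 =195004048= 2^4 * 149^1*157^1*521^1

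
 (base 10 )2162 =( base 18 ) 6c2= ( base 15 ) 992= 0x872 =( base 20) 582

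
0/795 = 0 = 0.00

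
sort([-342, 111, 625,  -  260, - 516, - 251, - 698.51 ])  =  [ - 698.51 , - 516,- 342,  -  260, - 251, 111, 625 ]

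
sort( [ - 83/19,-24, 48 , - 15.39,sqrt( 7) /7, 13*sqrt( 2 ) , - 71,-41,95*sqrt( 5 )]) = [ - 71 , - 41, - 24, - 15.39, - 83/19,  sqrt(7)/7,13 * sqrt( 2 ),48, 95*sqrt(5 )] 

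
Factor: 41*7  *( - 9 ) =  - 3^2*7^1 * 41^1 = - 2583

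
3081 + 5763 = 8844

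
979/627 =1  +  32/57 = 1.56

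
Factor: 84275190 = 2^1*3^2*5^1*936391^1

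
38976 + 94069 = 133045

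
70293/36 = 1952 + 7/12 = 1952.58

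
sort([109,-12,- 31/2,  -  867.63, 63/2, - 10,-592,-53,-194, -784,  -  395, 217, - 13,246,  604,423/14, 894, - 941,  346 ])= [-941, - 867.63, - 784, - 592,-395, -194, - 53,-31/2,-13, - 12,-10, 423/14, 63/2,109, 217, 246,346, 604, 894]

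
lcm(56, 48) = 336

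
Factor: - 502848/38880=-2^1*3^( - 1)*5^(- 1 )*97^1 = - 194/15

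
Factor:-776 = - 2^3*97^1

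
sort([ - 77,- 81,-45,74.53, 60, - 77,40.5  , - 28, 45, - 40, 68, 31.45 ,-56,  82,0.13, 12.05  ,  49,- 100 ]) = [ - 100, - 81, - 77, - 77 , - 56, - 45, - 40, - 28,0.13, 12.05, 31.45, 40.5, 45,49, 60,68 , 74.53,  82]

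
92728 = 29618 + 63110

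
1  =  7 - 6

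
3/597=1/199= 0.01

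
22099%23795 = 22099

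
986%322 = 20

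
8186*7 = 57302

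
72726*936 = 68071536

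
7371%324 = 243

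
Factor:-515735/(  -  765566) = 2^(-1)*5^1*11^1 * 503^( - 1 )*761^( - 1) * 9377^1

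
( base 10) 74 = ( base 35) 24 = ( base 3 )2202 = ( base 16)4a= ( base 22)38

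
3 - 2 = 1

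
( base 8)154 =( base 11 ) 99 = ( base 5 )413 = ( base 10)108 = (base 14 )7A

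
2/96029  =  2/96029  =  0.00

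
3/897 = 1/299 =0.00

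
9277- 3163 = 6114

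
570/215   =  114/43 = 2.65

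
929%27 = 11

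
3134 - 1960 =1174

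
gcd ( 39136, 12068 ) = 4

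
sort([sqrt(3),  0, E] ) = [ 0,sqrt(3),E] 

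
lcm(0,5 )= 0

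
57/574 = 57/574 =0.10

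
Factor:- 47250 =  - 2^1*3^3*5^3*7^1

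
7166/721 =9 + 677/721=9.94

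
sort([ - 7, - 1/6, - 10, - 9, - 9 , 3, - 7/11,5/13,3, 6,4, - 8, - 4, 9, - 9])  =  [ - 10, - 9, - 9,  -  9,-8, - 7, - 4, - 7/11, - 1/6,  5/13, 3 , 3,  4, 6,9 ] 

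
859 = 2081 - 1222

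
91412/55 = 1662 + 2/55= 1662.04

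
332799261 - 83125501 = 249673760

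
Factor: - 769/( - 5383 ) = 7^( - 1) = 1/7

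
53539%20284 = 12971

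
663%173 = 144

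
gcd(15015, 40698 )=21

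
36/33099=12/11033 = 0.00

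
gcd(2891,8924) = 1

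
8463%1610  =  413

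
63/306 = 7/34 = 0.21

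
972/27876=81/2323= 0.03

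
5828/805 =7 + 193/805  =  7.24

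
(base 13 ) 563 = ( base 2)1110011110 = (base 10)926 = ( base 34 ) R8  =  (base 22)1K2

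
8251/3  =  8251/3 = 2750.33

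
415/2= 207 + 1/2  =  207.50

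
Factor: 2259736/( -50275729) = -52552/1169203= - 2^3*7^(- 1)*19^(- 1)*59^ ( - 1)*149^ (-1 )*6569^1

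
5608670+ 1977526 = 7586196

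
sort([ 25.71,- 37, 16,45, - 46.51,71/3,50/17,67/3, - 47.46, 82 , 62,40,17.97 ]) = [ - 47.46, -46.51, - 37, 50/17 , 16,17.97,67/3, 71/3, 25.71,40,45,62,82 ] 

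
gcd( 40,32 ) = 8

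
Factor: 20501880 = 2^3*3^1*5^1*7^1*24407^1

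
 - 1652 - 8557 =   -  10209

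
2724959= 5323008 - 2598049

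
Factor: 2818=2^1*1409^1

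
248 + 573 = 821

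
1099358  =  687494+411864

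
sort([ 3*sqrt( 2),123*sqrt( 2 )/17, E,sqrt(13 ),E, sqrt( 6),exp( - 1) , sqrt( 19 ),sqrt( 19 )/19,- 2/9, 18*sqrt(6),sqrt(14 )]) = [ - 2/9,  sqrt( 19) /19, exp( - 1 ), sqrt( 6) , E,E,sqrt(13 ), sqrt(14), 3*sqrt(2),sqrt(19 ), 123*sqrt(2 ) /17,18 *sqrt ( 6)] 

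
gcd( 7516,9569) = 1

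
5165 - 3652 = 1513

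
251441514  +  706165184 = 957606698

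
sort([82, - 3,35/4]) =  [ - 3 , 35/4, 82 ] 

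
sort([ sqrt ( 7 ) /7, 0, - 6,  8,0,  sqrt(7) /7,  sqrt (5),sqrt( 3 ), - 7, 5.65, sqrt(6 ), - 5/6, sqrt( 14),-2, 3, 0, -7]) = [ - 7,-7, - 6,-2, -5/6,0, 0,0, sqrt( 7)/7,sqrt( 7) /7, sqrt( 3 ),  sqrt(5),sqrt( 6),3,sqrt( 14 ), 5.65,8]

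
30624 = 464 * 66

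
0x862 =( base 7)6154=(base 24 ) 3ha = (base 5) 32041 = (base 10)2146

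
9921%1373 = 310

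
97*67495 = 6547015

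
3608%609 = 563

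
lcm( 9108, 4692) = 154836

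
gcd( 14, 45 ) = 1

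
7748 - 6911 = 837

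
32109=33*973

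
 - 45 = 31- 76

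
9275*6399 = 59350725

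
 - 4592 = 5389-9981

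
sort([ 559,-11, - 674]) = [ - 674,  -  11,559]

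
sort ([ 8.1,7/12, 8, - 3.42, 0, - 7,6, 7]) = [ - 7, - 3.42 , 0, 7/12,  6, 7, 8, 8.1 ] 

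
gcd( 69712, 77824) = 16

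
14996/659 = 14996/659 = 22.76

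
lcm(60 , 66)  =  660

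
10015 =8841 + 1174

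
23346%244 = 166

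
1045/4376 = 1045/4376 = 0.24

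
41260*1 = 41260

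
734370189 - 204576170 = 529794019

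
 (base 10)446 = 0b110111110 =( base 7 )1205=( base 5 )3241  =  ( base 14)23C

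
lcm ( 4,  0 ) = 0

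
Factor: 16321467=3^1*23^1*43^1* 5501^1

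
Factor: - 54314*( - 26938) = 2^2*13^1*2089^1*13469^1 = 1463110532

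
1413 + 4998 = 6411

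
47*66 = 3102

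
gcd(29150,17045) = 5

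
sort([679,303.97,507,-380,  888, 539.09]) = [ - 380 , 303.97, 507,539.09, 679,888]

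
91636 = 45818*2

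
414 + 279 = 693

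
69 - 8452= - 8383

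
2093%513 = 41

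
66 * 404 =26664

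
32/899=32/899 = 0.04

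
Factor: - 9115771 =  -7^1 * 1302253^1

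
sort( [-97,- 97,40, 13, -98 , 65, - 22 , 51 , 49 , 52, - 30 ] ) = [ - 98, - 97 ,-97,-30, - 22 , 13, 40, 49 , 51 , 52  ,  65] 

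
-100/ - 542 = 50/271=0.18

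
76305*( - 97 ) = - 7401585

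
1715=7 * 245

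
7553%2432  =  257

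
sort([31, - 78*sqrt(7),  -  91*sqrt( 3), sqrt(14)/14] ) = [ - 78*sqrt ( 7),  -  91 * sqrt(3),sqrt (14)/14,31]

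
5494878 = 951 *5778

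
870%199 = 74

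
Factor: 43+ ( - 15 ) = 28 = 2^2*7^1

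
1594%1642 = 1594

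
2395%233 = 65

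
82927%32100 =18727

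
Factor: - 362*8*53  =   - 2^4 * 53^1 * 181^1 = - 153488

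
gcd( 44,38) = 2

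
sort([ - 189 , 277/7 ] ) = [ - 189,277/7] 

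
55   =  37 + 18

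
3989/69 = 57  +  56/69 = 57.81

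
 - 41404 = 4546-45950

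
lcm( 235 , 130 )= 6110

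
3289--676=3965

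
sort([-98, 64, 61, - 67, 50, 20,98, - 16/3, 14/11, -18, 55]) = [-98 ,-67 , - 18, - 16/3, 14/11, 20,  50, 55, 61,64,98 ]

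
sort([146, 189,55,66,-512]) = [-512,55,  66,146,189]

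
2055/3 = 685 = 685.00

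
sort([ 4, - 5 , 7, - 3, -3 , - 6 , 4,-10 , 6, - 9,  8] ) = [ - 10,-9 , - 6 ,  -  5,  -  3,  -  3 , 4  ,  4, 6,7 , 8]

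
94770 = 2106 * 45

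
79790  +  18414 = 98204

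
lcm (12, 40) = 120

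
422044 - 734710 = - 312666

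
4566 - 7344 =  - 2778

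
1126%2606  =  1126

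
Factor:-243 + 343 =100 = 2^2*5^2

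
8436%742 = 274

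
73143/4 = 73143/4 = 18285.75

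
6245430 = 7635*818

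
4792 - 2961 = 1831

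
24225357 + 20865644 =45091001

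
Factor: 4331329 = 223^1 * 19423^1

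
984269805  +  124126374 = 1108396179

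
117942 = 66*1787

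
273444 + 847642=1121086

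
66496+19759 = 86255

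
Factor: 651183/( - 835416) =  - 2^ ( - 3)*3^( - 1 )*13^1 * 41^( - 1)*59^1 = - 767/984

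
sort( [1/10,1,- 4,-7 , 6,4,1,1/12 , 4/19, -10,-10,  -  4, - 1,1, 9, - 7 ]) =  [ - 10 , -10, - 7, - 7, - 4, - 4 , - 1 , 1/12,1/10, 4/19 , 1, 1 , 1,4,  6,9 ]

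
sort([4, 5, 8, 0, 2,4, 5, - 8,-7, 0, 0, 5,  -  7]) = [ - 8, - 7, - 7 , 0, 0, 0, 2, 4,4, 5,5, 5,  8]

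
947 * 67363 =63792761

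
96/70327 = 96/70327 = 0.00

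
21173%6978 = 239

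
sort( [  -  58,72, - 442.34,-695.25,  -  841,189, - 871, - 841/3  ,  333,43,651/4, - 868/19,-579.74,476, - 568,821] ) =[-871, -841,-695.25, - 579.74, - 568, - 442.34,-841/3,-58,-868/19, 43, 72,  651/4,189,333, 476, 821] 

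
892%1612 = 892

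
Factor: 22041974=2^1*11020987^1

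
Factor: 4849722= 2^1*3^2 * 269429^1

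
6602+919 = 7521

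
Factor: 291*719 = 209229 =3^1*97^1 * 719^1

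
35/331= 35/331 = 0.11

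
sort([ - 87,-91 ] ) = [ - 91 ,- 87 ]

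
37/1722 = 37/1722 = 0.02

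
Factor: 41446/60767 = 2^1*7^( - 1 )*17^1*23^1*53^1 *8681^(- 1) 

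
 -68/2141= - 1 + 2073/2141 = -0.03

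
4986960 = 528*9445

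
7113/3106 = 2 + 901/3106=2.29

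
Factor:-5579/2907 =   -  3^( - 2)*7^1 *17^(- 1)*19^( - 1)  *  797^1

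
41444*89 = 3688516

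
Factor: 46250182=2^1*11^1*97^1*21673^1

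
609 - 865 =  - 256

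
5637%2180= 1277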